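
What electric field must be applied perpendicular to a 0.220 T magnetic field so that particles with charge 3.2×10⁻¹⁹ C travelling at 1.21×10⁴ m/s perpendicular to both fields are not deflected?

E = 2660 V/m

For straight-line motion qE = qvB, so E = vB.
E = 1.21×10⁴ × 0.220 = 2660 V/m.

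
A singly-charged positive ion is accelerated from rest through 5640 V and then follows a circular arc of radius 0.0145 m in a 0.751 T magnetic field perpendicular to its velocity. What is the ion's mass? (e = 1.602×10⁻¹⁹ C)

Combine |q|V = ½mv² and r = mv/(|q|B): eliminate v to get m = qB²r²/(2V).
m = (1.602×10⁻¹⁹)(0.751)²(0.0145)²/(2·5640) ≈ 1.68×10⁻²⁷ kg.

m ≈ 1.68×10⁻²⁷ kg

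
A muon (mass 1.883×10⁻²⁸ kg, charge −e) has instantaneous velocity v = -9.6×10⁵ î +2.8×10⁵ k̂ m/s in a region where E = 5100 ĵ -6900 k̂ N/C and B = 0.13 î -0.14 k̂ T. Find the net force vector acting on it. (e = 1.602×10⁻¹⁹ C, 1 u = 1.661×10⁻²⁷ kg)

F ≈ (0, 1.49×10⁻¹⁴, 1.11×10⁻¹⁵) N

v×B = (0, -9.80×10⁴, 0) N/C.
E + v×B = (0, -9.29×10⁴, -6900) N/C.
F = q(E + v×B) = (−1.602×10⁻¹⁹ C)·(0, -9.29×10⁴, -6900) = (0, 1.49×10⁻¹⁴, 1.11×10⁻¹⁵) N.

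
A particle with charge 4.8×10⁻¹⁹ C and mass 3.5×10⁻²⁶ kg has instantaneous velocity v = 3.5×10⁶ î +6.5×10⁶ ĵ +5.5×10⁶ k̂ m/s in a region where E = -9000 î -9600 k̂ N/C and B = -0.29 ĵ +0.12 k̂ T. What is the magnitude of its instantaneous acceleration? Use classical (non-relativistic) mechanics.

v×B = (2.38×10⁶, -4.20×10⁵, -1.01×10⁶) N/C.
E + v×B = (2.37×10⁶, -4.20×10⁵, -1.02×10⁶) N/C.
F = q(E + v×B) = (4.8×10⁻¹⁹ C)·(2.37×10⁶, -4.20×10⁵, -1.02×10⁶) = (1.14×10⁻¹², -2.02×10⁻¹³, -4.92×10⁻¹³) N.
|a| = |F|/m = 1.254×10⁻¹²/3.5×10⁻²⁶ ≈ 3.58×10¹³ m/s².

|a| ≈ 3.58×10¹³ m/s²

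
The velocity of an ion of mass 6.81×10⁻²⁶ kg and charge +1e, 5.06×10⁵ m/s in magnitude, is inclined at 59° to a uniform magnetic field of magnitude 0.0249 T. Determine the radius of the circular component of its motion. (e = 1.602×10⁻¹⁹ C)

v⊥ = v sinθ = 5.06×10⁵·sin59° ≈ 4.337×10⁵ m/s.
r = m v⊥/(|q|B) = (6.81×10⁻²⁶)(4.337×10⁵)/((1.602×10⁻¹⁹)(0.0249)) ≈ 7.40 m.

r ≈ 7.40 m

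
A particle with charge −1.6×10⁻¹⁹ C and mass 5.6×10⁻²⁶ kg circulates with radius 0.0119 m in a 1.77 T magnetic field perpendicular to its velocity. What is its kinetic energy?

v = |q|Br/m, then KE = ½mv² = (qBr)²/(2m).
v = (1.6×10⁻¹⁹)(1.77)(0.0119)/5.6×10⁻²⁶ ≈ 6.018×10⁴ m/s.
KE = ½(5.6×10⁻²⁶)(6.018×10⁴)² ≈ 1.01×10⁻¹⁶ J.

KE ≈ 1.01×10⁻¹⁶ J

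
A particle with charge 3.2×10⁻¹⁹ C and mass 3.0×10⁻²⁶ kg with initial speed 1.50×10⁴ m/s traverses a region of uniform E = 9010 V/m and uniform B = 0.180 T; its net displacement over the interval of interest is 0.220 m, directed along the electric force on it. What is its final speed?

B does no work; ΔKE = |q|E d.
½mv_f² = ½mv₀² + |q|Ed = ½(3.0×10⁻²⁶)(1.50×10⁴)² + (3.2×10⁻¹⁹)(9010)(0.220) ≈ 3.375×10⁻¹⁸ J + 6.343×10⁻¹⁶ J ≈ 6.377×10⁻¹⁶ J.
v_f = √(2·6.377×10⁻¹⁶/3.0×10⁻²⁶) ≈ 2.06×10⁵ m/s.

v_f ≈ 2.06×10⁵ m/s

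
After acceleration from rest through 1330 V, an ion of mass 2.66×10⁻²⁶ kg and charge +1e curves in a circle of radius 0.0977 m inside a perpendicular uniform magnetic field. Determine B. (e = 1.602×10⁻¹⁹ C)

v = √(2|q|V/m) = √(2·1.602×10⁻¹⁹·1330/2.66×10⁻²⁶) ≈ 1.266×10⁵ m/s.
B = mv/(|q|r) = (2.66×10⁻²⁶)(1.266×10⁵)/((1.602×10⁻¹⁹)(0.0977)) ≈ 0.215 T.

B ≈ 0.215 T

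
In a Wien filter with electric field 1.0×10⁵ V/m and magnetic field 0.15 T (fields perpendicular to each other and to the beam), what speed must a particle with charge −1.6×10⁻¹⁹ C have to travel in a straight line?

v = 6.7×10⁵ m/s

Straight-line motion ⇒ electric and magnetic forces cancel, so E = vB.
v = E/B = 1.0×10⁵/0.15 = 6.7×10⁵ m/s.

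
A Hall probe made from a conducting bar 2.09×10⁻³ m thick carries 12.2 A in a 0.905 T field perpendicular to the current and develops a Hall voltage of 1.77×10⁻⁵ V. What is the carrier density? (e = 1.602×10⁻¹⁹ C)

n ≈ 1.86×10²⁷ m⁻³

From V_H = IB/(n e t), n = IB/(V_H e t).
n = (12.2)(0.905)/((1.77×10⁻⁵)(1.602×10⁻¹⁹)(2.09×10⁻³)) ≈ 1.86×10²⁷ m⁻³.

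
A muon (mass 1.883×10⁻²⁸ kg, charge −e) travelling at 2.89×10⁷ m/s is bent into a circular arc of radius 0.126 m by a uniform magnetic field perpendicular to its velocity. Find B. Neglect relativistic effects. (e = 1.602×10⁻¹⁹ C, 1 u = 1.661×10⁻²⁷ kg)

From |q|vB = mv²/r, B = mv/(|q|r).
B = (1.883×10⁻²⁸)(2.89×10⁷)/((1.602×10⁻¹⁹)(0.126)) ≈ 0.270 T.

B ≈ 0.270 T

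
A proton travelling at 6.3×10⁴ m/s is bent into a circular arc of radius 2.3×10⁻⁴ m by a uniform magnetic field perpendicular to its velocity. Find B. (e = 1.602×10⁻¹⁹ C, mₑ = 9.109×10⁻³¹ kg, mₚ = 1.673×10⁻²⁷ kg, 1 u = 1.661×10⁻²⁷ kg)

From |q|vB = mv²/r, B = mv/(|q|r).
B = (1.673×10⁻²⁷)(6.3×10⁴)/((1.602×10⁻¹⁹)(2.3×10⁻⁴)) ≈ 2.9 T.

B ≈ 2.9 T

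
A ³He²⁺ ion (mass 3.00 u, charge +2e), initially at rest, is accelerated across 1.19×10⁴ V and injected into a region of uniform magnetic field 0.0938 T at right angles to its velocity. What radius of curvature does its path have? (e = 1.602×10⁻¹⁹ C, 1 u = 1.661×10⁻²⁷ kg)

Acceleration: |q|V = ½mv² ⇒ v = √(2|q|V/m) = √(2·3.204×10⁻¹⁹·1.19×10⁴/4.983×10⁻²⁷) ≈ 1.237×10⁶ m/s.
In the field: r = mv/(|q|B) = (4.983×10⁻²⁷)(1.237×10⁶)/((3.204×10⁻¹⁹)(0.0938)) ≈ 0.205 m.

r ≈ 0.205 m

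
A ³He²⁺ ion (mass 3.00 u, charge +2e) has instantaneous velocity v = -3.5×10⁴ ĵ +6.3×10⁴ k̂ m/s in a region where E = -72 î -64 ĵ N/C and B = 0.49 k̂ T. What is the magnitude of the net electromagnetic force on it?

v×B = (-1.72×10⁴, 0, 0) N/C.
E + v×B = (-1.72×10⁴, -64.0, 0) N/C.
F = q(E + v×B) = (3.204×10⁻¹⁹ C)·(-1.72×10⁴, -64.0, 0) = (-5.52×10⁻¹⁵, -2.05×10⁻¹⁷, 0) N.
|F| = 5.52×10⁻¹⁵ N.

|F| ≈ 5.52×10⁻¹⁵ N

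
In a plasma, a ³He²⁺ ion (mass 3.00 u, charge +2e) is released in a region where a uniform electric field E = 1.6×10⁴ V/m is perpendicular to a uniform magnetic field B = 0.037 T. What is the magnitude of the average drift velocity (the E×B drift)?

The E×B drift speed is v_d = E/B.
v_d = 1.6×10⁴/0.037 = 4.3×10⁵ m/s.

v_d ≈ 4.3×10⁵ m/s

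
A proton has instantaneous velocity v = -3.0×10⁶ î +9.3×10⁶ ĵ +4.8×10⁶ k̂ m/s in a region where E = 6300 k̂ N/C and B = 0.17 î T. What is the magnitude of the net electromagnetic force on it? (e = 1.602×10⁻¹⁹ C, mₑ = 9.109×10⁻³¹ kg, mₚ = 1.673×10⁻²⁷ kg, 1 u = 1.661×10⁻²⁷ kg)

|F| ≈ 2.84×10⁻¹³ N

v×B = (0, 8.16×10⁵, -1.58×10⁶) N/C.
E + v×B = (0, 8.16×10⁵, -1.57×10⁶) N/C.
F = q(E + v×B) = (1.602×10⁻¹⁹ C)·(0, 8.16×10⁵, -1.57×10⁶) = (0, 1.31×10⁻¹³, -2.52×10⁻¹³) N.
|F| = 2.84×10⁻¹³ N.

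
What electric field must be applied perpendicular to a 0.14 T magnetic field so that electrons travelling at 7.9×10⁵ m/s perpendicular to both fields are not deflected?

For straight-line motion qE = qvB, so E = vB.
E = 7.9×10⁵ × 0.14 = 1.1×10⁵ V/m.

E = 1.1×10⁵ V/m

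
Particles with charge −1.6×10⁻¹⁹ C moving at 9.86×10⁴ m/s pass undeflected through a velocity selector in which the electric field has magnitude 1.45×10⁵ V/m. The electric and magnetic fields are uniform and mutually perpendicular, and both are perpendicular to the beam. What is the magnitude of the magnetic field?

B = 1.47 T

Balance of forces in the selector: qE = qvB ⇒ B = E/v.
B = 1.45×10⁵/9.86×10⁴ = 1.47 T.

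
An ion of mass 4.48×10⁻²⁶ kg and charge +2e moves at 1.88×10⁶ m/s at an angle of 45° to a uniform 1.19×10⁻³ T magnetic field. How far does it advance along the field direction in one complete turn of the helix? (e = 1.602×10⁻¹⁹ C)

v∥ = v cosθ = 1.88×10⁶·cos45° ≈ 1.329×10⁶ m/s.
T = 2πm/(|q|B) = 2π(4.48×10⁻²⁶)/((3.204×10⁻¹⁹)(1.19×10⁻³)) ≈ 7.383×10⁻⁴ s.
pitch = v∥ T = (1.329×10⁶)(7.383×10⁻⁴) ≈ 981 m.

p ≈ 981 m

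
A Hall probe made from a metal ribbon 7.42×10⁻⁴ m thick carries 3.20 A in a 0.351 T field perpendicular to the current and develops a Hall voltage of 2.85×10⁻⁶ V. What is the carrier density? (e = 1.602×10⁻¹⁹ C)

n ≈ 3.32×10²⁷ m⁻³

From V_H = IB/(n e t), n = IB/(V_H e t).
n = (3.20)(0.351)/((2.85×10⁻⁶)(1.602×10⁻¹⁹)(7.42×10⁻⁴)) ≈ 3.32×10²⁷ m⁻³.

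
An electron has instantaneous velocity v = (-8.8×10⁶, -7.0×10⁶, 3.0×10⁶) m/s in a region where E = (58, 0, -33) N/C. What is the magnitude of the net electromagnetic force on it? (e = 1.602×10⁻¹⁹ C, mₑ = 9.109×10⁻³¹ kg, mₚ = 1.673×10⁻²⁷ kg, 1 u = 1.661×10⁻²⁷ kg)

Only an electric field acts, so F = qE = (−1.602×10⁻¹⁹ C)·(58.0, 0, -33.0) = (-9.29×10⁻¹⁸, 0, 5.29×10⁻¹⁸) N.
|F| = 1.07×10⁻¹⁷ N.

|F| ≈ 1.07×10⁻¹⁷ N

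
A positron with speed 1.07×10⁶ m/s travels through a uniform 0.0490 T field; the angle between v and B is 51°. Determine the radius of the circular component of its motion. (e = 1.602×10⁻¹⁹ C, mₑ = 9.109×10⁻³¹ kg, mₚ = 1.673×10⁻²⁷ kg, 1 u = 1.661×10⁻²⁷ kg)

r ≈ 9.65×10⁻⁵ m

v⊥ = v sinθ = 1.07×10⁶·sin51° ≈ 8.315×10⁵ m/s.
r = m v⊥/(|q|B) = (9.109×10⁻³¹)(8.315×10⁵)/((1.602×10⁻¹⁹)(0.0490)) ≈ 9.65×10⁻⁵ m.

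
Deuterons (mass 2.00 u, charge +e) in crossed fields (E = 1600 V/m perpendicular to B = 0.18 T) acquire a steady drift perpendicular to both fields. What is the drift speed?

v_d ≈ 8900 m/s

In crossed fields the guiding centre drifts at v_d = |E×B|/B² = E/B, independent of charge and mass.
v_d = 1600/0.18 = 8900 m/s.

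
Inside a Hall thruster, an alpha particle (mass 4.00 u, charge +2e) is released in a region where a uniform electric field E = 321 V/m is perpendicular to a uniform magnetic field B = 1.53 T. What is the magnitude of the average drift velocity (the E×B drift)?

v_d ≈ 210 m/s

In crossed fields the guiding centre drifts at v_d = |E×B|/B² = E/B, independent of charge and mass.
v_d = 321/1.53 = 210 m/s.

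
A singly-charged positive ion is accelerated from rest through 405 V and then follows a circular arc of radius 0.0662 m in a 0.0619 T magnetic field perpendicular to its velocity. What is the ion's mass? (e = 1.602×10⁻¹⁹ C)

Combine |q|V = ½mv² and r = mv/(|q|B): eliminate v to get m = qB²r²/(2V).
m = (1.602×10⁻¹⁹)(0.0619)²(0.0662)²/(2·405) ≈ 3.32×10⁻²⁷ kg.

m ≈ 3.32×10⁻²⁷ kg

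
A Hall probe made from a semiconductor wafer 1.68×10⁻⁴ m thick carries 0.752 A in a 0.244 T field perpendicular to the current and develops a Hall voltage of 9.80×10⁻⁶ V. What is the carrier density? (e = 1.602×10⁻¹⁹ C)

From V_H = IB/(n e t), n = IB/(V_H e t).
n = (0.752)(0.244)/((9.80×10⁻⁶)(1.602×10⁻¹⁹)(1.68×10⁻⁴)) ≈ 6.96×10²⁶ m⁻³.

n ≈ 6.96×10²⁶ m⁻³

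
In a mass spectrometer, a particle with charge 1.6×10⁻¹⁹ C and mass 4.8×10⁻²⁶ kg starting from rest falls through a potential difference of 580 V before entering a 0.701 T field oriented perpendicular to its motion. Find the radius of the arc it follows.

Acceleration: |q|V = ½mv² ⇒ v = √(2|q|V/m) = √(2·1.6×10⁻¹⁹·580/4.8×10⁻²⁶) ≈ 6.218×10⁴ m/s.
In the field: r = mv/(|q|B) = (4.8×10⁻²⁶)(6.218×10⁴)/((1.6×10⁻¹⁹)(0.701)) ≈ 0.0266 m.

r ≈ 0.0266 m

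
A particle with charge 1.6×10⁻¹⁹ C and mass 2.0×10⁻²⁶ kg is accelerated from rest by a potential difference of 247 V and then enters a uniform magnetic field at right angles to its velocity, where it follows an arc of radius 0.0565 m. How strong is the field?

v = √(2|q|V/m) = √(2·1.6×10⁻¹⁹·247/2.0×10⁻²⁶) ≈ 6.286×10⁴ m/s.
B = mv/(|q|r) = (2.0×10⁻²⁶)(6.286×10⁴)/((1.6×10⁻¹⁹)(0.0565)) ≈ 0.139 T.

B ≈ 0.139 T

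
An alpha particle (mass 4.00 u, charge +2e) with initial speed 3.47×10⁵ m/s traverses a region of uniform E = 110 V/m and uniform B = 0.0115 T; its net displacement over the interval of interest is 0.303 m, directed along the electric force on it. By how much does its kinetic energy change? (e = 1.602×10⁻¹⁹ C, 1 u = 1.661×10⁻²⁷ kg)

ΔKE ≈ 1.07×10⁻¹⁷ J

The magnetic force is always ⟂ v and does no work; only the electric force changes KE.
ΔKE = F_E · d = |q|E d = (3.204×10⁻¹⁹)(110)(0.303) ≈ 1.07×10⁻¹⁷ J.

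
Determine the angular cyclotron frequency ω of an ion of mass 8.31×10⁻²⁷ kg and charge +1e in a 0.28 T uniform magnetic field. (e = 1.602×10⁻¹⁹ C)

ω = |q|B/m.
ω = (1.602×10⁻¹⁹)(0.28)/8.31×10⁻²⁷ ≈ 5.4×10⁶ rad/s.

ω ≈ 5.4×10⁶ rad/s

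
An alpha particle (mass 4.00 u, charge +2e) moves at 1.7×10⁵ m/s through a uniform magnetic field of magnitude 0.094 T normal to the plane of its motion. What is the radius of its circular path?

r ≈ 0.038 m

The magnetic force provides the centripetal force: |q|vB = mv²/r.
r = mv/(|q|B) = (6.644×10⁻²⁷)(1.7×10⁵)/((3.204×10⁻¹⁹)(0.094)) ≈ 0.038 m.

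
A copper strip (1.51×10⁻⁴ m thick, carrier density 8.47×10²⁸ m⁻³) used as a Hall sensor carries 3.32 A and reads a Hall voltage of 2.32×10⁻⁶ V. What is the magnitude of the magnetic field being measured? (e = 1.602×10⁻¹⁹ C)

B ≈ 1.43 T

From V_H = IB/(n e t), B = V_H n e t / I.
B = (2.32×10⁻⁶)(8.47×10²⁸)(1.602×10⁻¹⁹)(1.51×10⁻⁴)/3.32 ≈ 1.43 T.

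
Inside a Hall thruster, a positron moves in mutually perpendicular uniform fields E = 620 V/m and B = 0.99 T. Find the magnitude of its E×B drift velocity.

In crossed fields the guiding centre drifts at v_d = |E×B|/B² = E/B, independent of charge and mass.
v_d = 620/0.99 = 630 m/s.

v_d ≈ 630 m/s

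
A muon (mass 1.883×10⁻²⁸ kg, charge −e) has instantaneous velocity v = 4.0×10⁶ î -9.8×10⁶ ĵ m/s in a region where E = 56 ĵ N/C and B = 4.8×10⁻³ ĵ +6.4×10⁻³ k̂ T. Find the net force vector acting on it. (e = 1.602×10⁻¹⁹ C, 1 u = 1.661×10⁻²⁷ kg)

v×B = (-6.27×10⁴, -2.56×10⁴, 1.92×10⁴) N/C.
E + v×B = (-6.27×10⁴, -2.55×10⁴, 1.92×10⁴) N/C.
F = q(E + v×B) = (−1.602×10⁻¹⁹ C)·(-6.27×10⁴, -2.55×10⁴, 1.92×10⁴) = (1.00×10⁻¹⁴, 4.09×10⁻¹⁵, -3.08×10⁻¹⁵) N.

F ≈ (1.00×10⁻¹⁴, 4.09×10⁻¹⁵, -3.08×10⁻¹⁵) N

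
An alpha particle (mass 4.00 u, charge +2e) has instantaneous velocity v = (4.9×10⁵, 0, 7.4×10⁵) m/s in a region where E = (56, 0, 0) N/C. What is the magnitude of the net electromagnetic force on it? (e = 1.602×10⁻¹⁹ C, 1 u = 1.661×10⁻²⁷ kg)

|F| ≈ 1.79×10⁻¹⁷ N

Only an electric field acts, so F = qE = (3.204×10⁻¹⁹ C)·(56.0, 0, 0) = (1.79×10⁻¹⁷, 0, 0) N.
|F| = 1.79×10⁻¹⁷ N.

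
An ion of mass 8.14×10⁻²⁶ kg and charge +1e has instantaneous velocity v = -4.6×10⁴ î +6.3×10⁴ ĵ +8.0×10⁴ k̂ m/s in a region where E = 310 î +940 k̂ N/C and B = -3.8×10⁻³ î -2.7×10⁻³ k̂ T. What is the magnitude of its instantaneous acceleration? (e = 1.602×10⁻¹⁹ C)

|a| ≈ 2.48×10⁹ m/s²

v×B = (-170, -428, 239) N/C.
E + v×B = (140, -428, 1180) N/C.
F = q(E + v×B) = (1.602×10⁻¹⁹ C)·(140, -428, 1180) = (2.24×10⁻¹⁷, -6.86×10⁻¹⁷, 1.89×10⁻¹⁶) N.
|a| = |F|/m = 2.023×10⁻¹⁶/8.14×10⁻²⁶ ≈ 2.48×10⁹ m/s².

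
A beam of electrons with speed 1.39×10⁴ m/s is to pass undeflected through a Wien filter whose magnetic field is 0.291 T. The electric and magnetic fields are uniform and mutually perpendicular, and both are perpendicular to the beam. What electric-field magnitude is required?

E = 4040 V/m

For straight-line motion qE = qvB, so E = vB.
E = 1.39×10⁴ × 0.291 = 4040 V/m.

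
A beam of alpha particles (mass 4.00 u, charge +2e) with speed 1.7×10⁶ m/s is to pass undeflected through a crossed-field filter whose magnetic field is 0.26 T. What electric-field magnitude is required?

For straight-line motion qE = qvB, so E = vB.
E = 1.7×10⁶ × 0.26 = 4.4×10⁵ V/m.

E = 4.4×10⁵ V/m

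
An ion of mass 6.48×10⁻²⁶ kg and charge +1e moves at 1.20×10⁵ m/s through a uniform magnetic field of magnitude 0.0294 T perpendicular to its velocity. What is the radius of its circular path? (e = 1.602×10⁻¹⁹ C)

The magnetic force provides the centripetal force: |q|vB = mv²/r.
r = mv/(|q|B) = (6.48×10⁻²⁶)(1.20×10⁵)/((1.602×10⁻¹⁹)(0.0294)) ≈ 1.65 m.

r ≈ 1.65 m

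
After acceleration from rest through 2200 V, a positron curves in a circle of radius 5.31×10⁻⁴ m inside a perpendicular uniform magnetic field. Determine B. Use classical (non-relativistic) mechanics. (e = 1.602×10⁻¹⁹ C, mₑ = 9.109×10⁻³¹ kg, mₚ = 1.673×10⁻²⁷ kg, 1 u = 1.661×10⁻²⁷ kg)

v = √(2|q|V/m) = √(2·1.602×10⁻¹⁹·2200/9.109×10⁻³¹) ≈ 2.782×10⁷ m/s.
B = mv/(|q|r) = (9.109×10⁻³¹)(2.782×10⁷)/((1.602×10⁻¹⁹)(5.31×10⁻⁴)) ≈ 0.298 T.

B ≈ 0.298 T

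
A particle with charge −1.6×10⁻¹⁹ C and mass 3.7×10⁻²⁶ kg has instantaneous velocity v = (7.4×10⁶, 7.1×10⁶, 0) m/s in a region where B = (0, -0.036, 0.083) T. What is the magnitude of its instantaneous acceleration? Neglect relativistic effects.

v×B = (5.89×10⁵, -6.14×10⁵, -2.66×10⁵) N/C.
F = q v×B = (−1.6×10⁻¹⁹ C)·(5.89×10⁵, -6.14×10⁵, -2.66×10⁵) = (-9.43×10⁻¹⁴, 9.83×10⁻¹⁴, 4.26×10⁻¹⁴) N.
|a| = |F|/m = 1.427×10⁻¹³/3.7×10⁻²⁶ ≈ 3.86×10¹² m/s².

|a| ≈ 3.86×10¹² m/s²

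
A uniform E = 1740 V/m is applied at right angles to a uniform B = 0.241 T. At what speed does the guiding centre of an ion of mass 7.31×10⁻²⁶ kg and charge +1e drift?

The E×B drift speed is v_d = E/B.
v_d = 1740/0.241 = 7220 m/s.

v_d ≈ 7220 m/s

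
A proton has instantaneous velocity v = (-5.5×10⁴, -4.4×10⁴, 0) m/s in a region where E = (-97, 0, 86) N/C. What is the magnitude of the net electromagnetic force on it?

Only an electric field acts, so F = qE = (1.602×10⁻¹⁹ C)·(-97.0, 0, 86.0) = (-1.55×10⁻¹⁷, 0, 1.38×10⁻¹⁷) N.
|F| = 2.08×10⁻¹⁷ N.

|F| ≈ 2.08×10⁻¹⁷ N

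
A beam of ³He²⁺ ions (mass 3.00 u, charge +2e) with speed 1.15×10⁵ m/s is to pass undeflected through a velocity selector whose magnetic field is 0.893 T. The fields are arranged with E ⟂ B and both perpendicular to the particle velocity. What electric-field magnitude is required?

E = 1.03×10⁵ V/m

For straight-line motion qE = qvB, so E = vB.
E = 1.15×10⁵ × 0.893 = 1.03×10⁵ V/m.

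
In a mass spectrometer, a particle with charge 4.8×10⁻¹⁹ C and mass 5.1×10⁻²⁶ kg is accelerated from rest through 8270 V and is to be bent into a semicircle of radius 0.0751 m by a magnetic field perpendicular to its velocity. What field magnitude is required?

B ≈ 0.558 T

v = √(2|q|V/m) = √(2·4.8×10⁻¹⁹·8270/5.1×10⁻²⁶) ≈ 3.946×10⁵ m/s.
B = mv/(|q|r) = (5.1×10⁻²⁶)(3.946×10⁵)/((4.8×10⁻¹⁹)(0.0751)) ≈ 0.558 T.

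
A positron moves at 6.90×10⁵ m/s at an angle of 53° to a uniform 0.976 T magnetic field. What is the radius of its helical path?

v⊥ = v sinθ = 6.90×10⁵·sin53° ≈ 5.511×10⁵ m/s.
r = m v⊥/(|q|B) = (9.109×10⁻³¹)(5.511×10⁵)/((1.602×10⁻¹⁹)(0.976)) ≈ 3.21×10⁻⁶ m.

r ≈ 3.21×10⁻⁶ m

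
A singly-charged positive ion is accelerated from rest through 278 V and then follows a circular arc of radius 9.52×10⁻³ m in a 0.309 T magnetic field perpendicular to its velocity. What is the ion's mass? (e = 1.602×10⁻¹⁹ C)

m ≈ 2.49×10⁻²⁷ kg

Combine |q|V = ½mv² and r = mv/(|q|B): eliminate v to get m = qB²r²/(2V).
m = (1.602×10⁻¹⁹)(0.309)²(9.52×10⁻³)²/(2·278) ≈ 2.49×10⁻²⁷ kg.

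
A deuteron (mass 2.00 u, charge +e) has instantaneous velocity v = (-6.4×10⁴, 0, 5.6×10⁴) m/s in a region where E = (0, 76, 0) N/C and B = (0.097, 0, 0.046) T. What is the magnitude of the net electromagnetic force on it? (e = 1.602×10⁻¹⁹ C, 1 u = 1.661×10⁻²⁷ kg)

v×B = (0, 8380, 0) N/C.
E + v×B = (0, 8450, 0) N/C.
F = q(E + v×B) = (1.602×10⁻¹⁹ C)·(0, 8450, 0) = (0, 1.35×10⁻¹⁵, 0) N.
|F| = 1.35×10⁻¹⁵ N.

|F| ≈ 1.35×10⁻¹⁵ N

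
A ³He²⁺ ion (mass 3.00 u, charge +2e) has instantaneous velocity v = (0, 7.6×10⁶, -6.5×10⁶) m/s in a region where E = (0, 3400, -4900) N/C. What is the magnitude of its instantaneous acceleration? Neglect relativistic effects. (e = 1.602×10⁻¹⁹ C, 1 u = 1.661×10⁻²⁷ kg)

Only an electric field acts, so F = qE = (3.204×10⁻¹⁹ C)·(0, 3400, -4900) = (0, 1.09×10⁻¹⁵, -1.57×10⁻¹⁵) N.
|a| = |F|/m = 1.911×10⁻¹⁵/4.983×10⁻²⁷ ≈ 3.83×10¹¹ m/s².

|a| ≈ 3.83×10¹¹ m/s²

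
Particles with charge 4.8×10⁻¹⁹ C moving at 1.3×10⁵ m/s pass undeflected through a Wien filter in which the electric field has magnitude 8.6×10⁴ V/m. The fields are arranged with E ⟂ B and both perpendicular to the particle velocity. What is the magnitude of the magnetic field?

Balance of forces in the selector: qE = qvB ⇒ B = E/v.
B = 8.6×10⁴/1.3×10⁵ = 0.66 T.

B = 0.66 T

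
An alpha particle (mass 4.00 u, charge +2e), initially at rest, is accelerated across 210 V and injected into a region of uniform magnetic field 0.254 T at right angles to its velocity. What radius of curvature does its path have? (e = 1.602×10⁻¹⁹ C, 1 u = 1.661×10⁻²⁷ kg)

r ≈ 0.0116 m

Acceleration: |q|V = ½mv² ⇒ v = √(2|q|V/m) = √(2·3.204×10⁻¹⁹·210/6.644×10⁻²⁷) ≈ 1.423×10⁵ m/s.
In the field: r = mv/(|q|B) = (6.644×10⁻²⁷)(1.423×10⁵)/((3.204×10⁻¹⁹)(0.254)) ≈ 0.0116 m.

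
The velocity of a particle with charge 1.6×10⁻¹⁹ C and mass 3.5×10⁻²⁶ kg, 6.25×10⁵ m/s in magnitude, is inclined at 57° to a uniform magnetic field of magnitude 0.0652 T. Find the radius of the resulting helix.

r ≈ 1.76 m

v⊥ = v sinθ = 6.25×10⁵·sin57° ≈ 5.242×10⁵ m/s.
r = m v⊥/(|q|B) = (3.5×10⁻²⁶)(5.242×10⁵)/((1.6×10⁻¹⁹)(0.0652)) ≈ 1.76 m.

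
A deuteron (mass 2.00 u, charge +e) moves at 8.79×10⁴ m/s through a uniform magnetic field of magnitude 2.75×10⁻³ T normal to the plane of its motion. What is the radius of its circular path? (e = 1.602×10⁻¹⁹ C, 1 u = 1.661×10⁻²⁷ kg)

The magnetic force provides the centripetal force: |q|vB = mv²/r.
r = mv/(|q|B) = (3.322×10⁻²⁷)(8.79×10⁴)/((1.602×10⁻¹⁹)(2.75×10⁻³)) ≈ 0.663 m.

r ≈ 0.663 m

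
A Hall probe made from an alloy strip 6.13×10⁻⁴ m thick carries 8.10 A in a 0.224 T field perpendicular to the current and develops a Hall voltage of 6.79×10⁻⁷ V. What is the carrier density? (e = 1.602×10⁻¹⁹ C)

From V_H = IB/(n e t), n = IB/(V_H e t).
n = (8.10)(0.224)/((6.79×10⁻⁷)(1.602×10⁻¹⁹)(6.13×10⁻⁴)) ≈ 2.72×10²⁸ m⁻³.

n ≈ 2.72×10²⁸ m⁻³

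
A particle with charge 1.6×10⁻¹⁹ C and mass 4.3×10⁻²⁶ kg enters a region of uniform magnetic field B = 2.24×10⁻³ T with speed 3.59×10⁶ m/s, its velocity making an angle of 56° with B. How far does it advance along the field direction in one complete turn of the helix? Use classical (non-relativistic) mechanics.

v∥ = v cosθ = 3.59×10⁶·cos56° ≈ 2.008×10⁶ m/s.
T = 2πm/(|q|B) = 2π(4.3×10⁻²⁶)/((1.6×10⁻¹⁹)(2.24×10⁻³)) ≈ 7.538×10⁻⁴ s.
pitch = v∥ T = (2.008×10⁶)(7.538×10⁻⁴) ≈ 1510 m.

p ≈ 1510 m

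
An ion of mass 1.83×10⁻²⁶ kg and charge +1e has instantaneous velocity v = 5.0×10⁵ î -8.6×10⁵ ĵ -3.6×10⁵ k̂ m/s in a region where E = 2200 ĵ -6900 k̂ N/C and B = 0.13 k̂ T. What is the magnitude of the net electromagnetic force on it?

|F| ≈ 2.06×10⁻¹⁴ N

v×B = (-1.12×10⁵, -6.50×10⁴, 0) N/C.
E + v×B = (-1.12×10⁵, -6.28×10⁴, -6900) N/C.
F = q(E + v×B) = (1.602×10⁻¹⁹ C)·(-1.12×10⁵, -6.28×10⁴, -6900) = (-1.79×10⁻¹⁴, -1.01×10⁻¹⁴, -1.11×10⁻¹⁵) N.
|F| = 2.06×10⁻¹⁴ N.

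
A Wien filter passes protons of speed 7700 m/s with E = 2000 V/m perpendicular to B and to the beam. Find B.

B = 0.26 T

Balance of forces in the selector: qE = qvB ⇒ B = E/v.
B = 2000/7700 = 0.26 T.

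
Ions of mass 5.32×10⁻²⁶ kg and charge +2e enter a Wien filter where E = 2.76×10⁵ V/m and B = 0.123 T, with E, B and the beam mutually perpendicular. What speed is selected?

Straight-line motion ⇒ electric and magnetic forces cancel, so E = vB.
v = E/B = 2.76×10⁵/0.123 = 2.24×10⁶ m/s.

v = 2.24×10⁶ m/s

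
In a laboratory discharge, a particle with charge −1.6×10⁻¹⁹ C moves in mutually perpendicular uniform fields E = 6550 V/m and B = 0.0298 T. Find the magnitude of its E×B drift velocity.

v_d ≈ 2.20×10⁵ m/s

The steady drift has the magnetic force balancing the electric force, so v_d = E/B.
v_d = 6550/0.0298 = 2.20×10⁵ m/s.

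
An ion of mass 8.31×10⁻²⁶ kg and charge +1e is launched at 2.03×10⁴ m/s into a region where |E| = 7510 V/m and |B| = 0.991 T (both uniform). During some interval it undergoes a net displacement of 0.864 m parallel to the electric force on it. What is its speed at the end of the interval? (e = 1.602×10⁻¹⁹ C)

B does no work; ΔKE = |q|E d.
½mv_f² = ½mv₀² + |q|Ed = ½(8.31×10⁻²⁶)(2.03×10⁴)² + (1.602×10⁻¹⁹)(7510)(0.864) ≈ 1.712×10⁻¹⁷ J + 1.039×10⁻¹⁵ J ≈ 1.057×10⁻¹⁵ J.
v_f = √(2·1.057×10⁻¹⁵/8.31×10⁻²⁶) ≈ 1.59×10⁵ m/s.

v_f ≈ 1.59×10⁵ m/s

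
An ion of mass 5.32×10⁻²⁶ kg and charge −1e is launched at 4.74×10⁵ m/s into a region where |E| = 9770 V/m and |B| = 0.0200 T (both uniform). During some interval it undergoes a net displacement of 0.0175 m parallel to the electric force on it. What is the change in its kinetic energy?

The magnetic force is always ⟂ v and does no work; only the electric force changes KE.
ΔKE = F_E · d = |q|E d = (1.602×10⁻¹⁹)(9770)(0.0175) ≈ 2.74×10⁻¹⁷ J.

ΔKE ≈ 2.74×10⁻¹⁷ J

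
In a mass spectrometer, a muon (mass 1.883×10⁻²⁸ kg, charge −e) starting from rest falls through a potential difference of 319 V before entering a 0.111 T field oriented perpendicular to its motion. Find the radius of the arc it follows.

Acceleration: |q|V = ½mv² ⇒ v = √(2|q|V/m) = √(2·1.602×10⁻¹⁹·319/1.883×10⁻²⁸) ≈ 7.367×10⁵ m/s.
In the field: r = mv/(|q|B) = (1.883×10⁻²⁸)(7.367×10⁵)/((1.602×10⁻¹⁹)(0.111)) ≈ 7.80×10⁻³ m.

r ≈ 7.80×10⁻³ m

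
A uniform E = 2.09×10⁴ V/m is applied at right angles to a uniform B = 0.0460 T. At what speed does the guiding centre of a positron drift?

The E×B drift speed is v_d = E/B.
v_d = 2.09×10⁴/0.0460 = 4.54×10⁵ m/s.

v_d ≈ 4.54×10⁵ m/s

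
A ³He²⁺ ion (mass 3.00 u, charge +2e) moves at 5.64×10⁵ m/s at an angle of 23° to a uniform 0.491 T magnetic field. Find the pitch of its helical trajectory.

v∥ = v cosθ = 5.64×10⁵·cos23° ≈ 5.192×10⁵ m/s.
T = 2πm/(|q|B) = 2π(4.983×10⁻²⁷)/((3.204×10⁻¹⁹)(0.491)) ≈ 1.990×10⁻⁷ s.
pitch = v∥ T = (5.192×10⁵)(1.990×10⁻⁷) ≈ 0.103 m.

p ≈ 0.103 m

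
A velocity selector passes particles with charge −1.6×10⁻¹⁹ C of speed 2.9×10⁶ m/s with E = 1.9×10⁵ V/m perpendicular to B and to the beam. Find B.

Balance of forces in the selector: qE = qvB ⇒ B = E/v.
B = 1.9×10⁵/2.9×10⁶ = 0.066 T.

B = 0.066 T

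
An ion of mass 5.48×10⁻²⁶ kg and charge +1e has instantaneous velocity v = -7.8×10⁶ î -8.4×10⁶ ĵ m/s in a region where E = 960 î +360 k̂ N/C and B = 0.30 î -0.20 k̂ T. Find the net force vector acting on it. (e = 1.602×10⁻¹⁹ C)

v×B = (1.68×10⁶, -1.56×10⁶, 2.52×10⁶) N/C.
E + v×B = (1.68×10⁶, -1.56×10⁶, 2.52×10⁶) N/C.
F = q(E + v×B) = (1.602×10⁻¹⁹ C)·(1.68×10⁶, -1.56×10⁶, 2.52×10⁶) = (2.69×10⁻¹³, -2.50×10⁻¹³, 4.04×10⁻¹³) N.

F ≈ (2.69×10⁻¹³, -2.50×10⁻¹³, 4.04×10⁻¹³) N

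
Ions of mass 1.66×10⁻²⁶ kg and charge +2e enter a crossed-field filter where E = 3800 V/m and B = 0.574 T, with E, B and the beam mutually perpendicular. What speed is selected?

v = 6620 m/s

For undeflected motion the electric and magnetic forces balance: qE = qvB.
v = E/B = 3800/0.574 = 6620 m/s.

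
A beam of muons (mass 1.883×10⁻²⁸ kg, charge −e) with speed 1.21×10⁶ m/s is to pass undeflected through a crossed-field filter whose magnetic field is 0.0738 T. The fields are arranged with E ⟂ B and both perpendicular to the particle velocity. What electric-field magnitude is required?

E = 8.93×10⁴ V/m

For straight-line motion qE = qvB, so E = vB.
E = 1.21×10⁶ × 0.0738 = 8.93×10⁴ V/m.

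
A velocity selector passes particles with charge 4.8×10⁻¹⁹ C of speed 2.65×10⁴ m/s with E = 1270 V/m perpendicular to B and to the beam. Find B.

Balance of forces in the selector: qE = qvB ⇒ B = E/v.
B = 1270/2.65×10⁴ = 0.0479 T.

B = 0.0479 T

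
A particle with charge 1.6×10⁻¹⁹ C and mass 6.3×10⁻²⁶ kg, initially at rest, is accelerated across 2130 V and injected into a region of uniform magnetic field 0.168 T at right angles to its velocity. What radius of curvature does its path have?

r ≈ 0.244 m

Acceleration: |q|V = ½mv² ⇒ v = √(2|q|V/m) = √(2·1.6×10⁻¹⁹·2130/6.3×10⁻²⁶) ≈ 1.040×10⁵ m/s.
In the field: r = mv/(|q|B) = (6.3×10⁻²⁶)(1.040×10⁵)/((1.6×10⁻¹⁹)(0.168)) ≈ 0.244 m.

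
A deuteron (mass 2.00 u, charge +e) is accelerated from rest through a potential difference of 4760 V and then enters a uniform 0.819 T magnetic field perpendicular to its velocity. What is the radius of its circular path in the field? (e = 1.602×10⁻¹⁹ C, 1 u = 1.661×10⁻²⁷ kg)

Acceleration: |q|V = ½mv² ⇒ v = √(2|q|V/m) = √(2·1.602×10⁻¹⁹·4760/3.322×10⁻²⁷) ≈ 6.776×10⁵ m/s.
In the field: r = mv/(|q|B) = (3.322×10⁻²⁷)(6.776×10⁵)/((1.602×10⁻¹⁹)(0.819)) ≈ 0.0172 m.

r ≈ 0.0172 m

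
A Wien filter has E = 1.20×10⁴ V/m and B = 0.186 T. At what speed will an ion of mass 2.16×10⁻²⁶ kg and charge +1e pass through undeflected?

v = 6.45×10⁴ m/s

For undeflected motion the electric and magnetic forces balance: qE = qvB.
v = E/B = 1.20×10⁴/0.186 = 6.45×10⁴ m/s.
The result is independent of the particle's charge and mass.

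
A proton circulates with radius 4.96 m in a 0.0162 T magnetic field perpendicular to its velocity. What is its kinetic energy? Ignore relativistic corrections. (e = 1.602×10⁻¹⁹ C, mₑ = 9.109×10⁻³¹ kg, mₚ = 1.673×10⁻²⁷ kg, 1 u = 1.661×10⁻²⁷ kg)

v = |q|Br/m, then KE = ½mv² = (qBr)²/(2m).
v = (1.602×10⁻¹⁹)(0.0162)(4.96)/1.673×10⁻²⁷ ≈ 7.694×10⁶ m/s.
KE = ½(1.673×10⁻²⁷)(7.694×10⁶)² ≈ 4.95×10⁻¹⁴ J = 3.09×10⁵ eV.

KE ≈ 3.09×10⁵ eV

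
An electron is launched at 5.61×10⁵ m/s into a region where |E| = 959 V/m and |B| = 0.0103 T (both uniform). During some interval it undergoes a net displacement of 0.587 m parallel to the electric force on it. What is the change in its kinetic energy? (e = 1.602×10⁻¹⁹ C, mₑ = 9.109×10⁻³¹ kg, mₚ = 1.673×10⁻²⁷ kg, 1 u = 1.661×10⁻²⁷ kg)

ΔKE ≈ 9.02×10⁻¹⁷ J

The magnetic force is always ⟂ v and does no work; only the electric force changes KE.
ΔKE = F_E · d = |q|E d = (1.602×10⁻¹⁹)(959)(0.587) ≈ 9.02×10⁻¹⁷ J.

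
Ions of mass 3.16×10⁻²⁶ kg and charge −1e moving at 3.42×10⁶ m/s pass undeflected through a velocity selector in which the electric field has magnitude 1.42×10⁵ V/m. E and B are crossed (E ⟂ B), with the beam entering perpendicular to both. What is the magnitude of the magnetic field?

Balance of forces in the selector: qE = qvB ⇒ B = E/v.
B = 1.42×10⁵/3.42×10⁶ = 0.0415 T.

B = 0.0415 T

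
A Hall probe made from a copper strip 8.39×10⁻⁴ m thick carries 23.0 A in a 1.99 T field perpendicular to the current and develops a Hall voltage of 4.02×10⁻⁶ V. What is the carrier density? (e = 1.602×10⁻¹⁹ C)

From V_H = IB/(n e t), n = IB/(V_H e t).
n = (23.0)(1.99)/((4.02×10⁻⁶)(1.602×10⁻¹⁹)(8.39×10⁻⁴)) ≈ 8.47×10²⁸ m⁻³.

n ≈ 8.47×10²⁸ m⁻³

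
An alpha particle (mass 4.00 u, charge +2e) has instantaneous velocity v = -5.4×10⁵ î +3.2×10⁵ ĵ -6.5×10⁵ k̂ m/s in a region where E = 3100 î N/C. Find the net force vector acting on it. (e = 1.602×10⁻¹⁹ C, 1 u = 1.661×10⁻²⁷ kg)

F ≈ (9.93×10⁻¹⁶, 0, 0) N

Only an electric field acts, so F = qE = (3.204×10⁻¹⁹ C)·(3100, 0, 0) = (9.93×10⁻¹⁶, 0, 0) N.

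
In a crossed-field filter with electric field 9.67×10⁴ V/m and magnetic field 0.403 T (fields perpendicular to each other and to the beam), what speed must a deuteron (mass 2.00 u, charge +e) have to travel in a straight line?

Zero net Lorentz force requires |qE| = |q v×B|, i.e. E = vB.
v = E/B = 9.67×10⁴/0.403 = 2.40×10⁵ m/s.

v = 2.40×10⁵ m/s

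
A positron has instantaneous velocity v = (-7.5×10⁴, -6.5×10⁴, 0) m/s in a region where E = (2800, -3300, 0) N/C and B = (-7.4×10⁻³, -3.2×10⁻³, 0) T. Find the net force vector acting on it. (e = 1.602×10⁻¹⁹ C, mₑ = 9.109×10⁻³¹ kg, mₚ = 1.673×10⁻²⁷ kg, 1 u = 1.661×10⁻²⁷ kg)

v×B = (0, 0, -241) N/C.
E + v×B = (2800, -3300, -241) N/C.
F = q(E + v×B) = (1.602×10⁻¹⁹ C)·(2800, -3300, -241) = (4.49×10⁻¹⁶, -5.29×10⁻¹⁶, -3.86×10⁻¹⁷) N.

F ≈ (4.49×10⁻¹⁶, -5.29×10⁻¹⁶, -3.86×10⁻¹⁷) N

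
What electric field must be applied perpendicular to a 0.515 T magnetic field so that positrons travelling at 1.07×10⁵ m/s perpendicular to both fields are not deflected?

For straight-line motion qE = qvB, so E = vB.
E = 1.07×10⁵ × 0.515 = 5.51×10⁴ V/m.

E = 5.51×10⁴ V/m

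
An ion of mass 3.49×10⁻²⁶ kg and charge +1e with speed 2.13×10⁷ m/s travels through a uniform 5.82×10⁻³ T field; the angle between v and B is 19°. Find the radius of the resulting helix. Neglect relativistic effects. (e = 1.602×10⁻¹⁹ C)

v⊥ = v sinθ = 2.13×10⁷·sin19° ≈ 6.935×10⁶ m/s.
r = m v⊥/(|q|B) = (3.49×10⁻²⁶)(6.935×10⁶)/((1.602×10⁻¹⁹)(5.82×10⁻³)) ≈ 260 m.

r ≈ 260 m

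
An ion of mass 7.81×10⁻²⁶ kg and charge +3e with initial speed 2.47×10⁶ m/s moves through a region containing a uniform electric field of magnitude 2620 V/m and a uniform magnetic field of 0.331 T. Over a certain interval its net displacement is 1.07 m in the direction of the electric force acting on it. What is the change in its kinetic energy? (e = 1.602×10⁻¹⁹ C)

The magnetic force is always ⟂ v and does no work; only the electric force changes KE.
ΔKE = F_E · d = |q|E d = (4.806×10⁻¹⁹)(2620)(1.07) ≈ 1.35×10⁻¹⁵ J.

ΔKE ≈ 1.35×10⁻¹⁵ J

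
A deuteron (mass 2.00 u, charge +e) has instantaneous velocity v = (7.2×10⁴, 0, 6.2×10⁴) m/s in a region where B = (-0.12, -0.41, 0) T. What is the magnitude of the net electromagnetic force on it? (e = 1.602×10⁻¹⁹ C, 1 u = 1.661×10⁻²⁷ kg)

v×B = (2.54×10⁴, -7440, -2.95×10⁴) N/C.
F = q v×B = (1.602×10⁻¹⁹ C)·(2.54×10⁴, -7440, -2.95×10⁴) = (4.07×10⁻¹⁵, -1.19×10⁻¹⁵, -4.73×10⁻¹⁵) N.
|F| = 6.35×10⁻¹⁵ N.

|F| ≈ 6.35×10⁻¹⁵ N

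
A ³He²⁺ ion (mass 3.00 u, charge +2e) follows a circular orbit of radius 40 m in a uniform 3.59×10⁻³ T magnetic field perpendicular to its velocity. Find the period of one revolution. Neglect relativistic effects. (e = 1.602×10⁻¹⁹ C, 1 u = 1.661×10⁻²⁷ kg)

The cyclotron period depends only on m, q, B: T = 2πm/(|q|B).
T = 2π(4.983×10⁻²⁷)/((3.204×10⁻¹⁹)(3.59×10⁻³)) ≈ 2.72×10⁻⁵ s.

T ≈ 2.72×10⁻⁵ s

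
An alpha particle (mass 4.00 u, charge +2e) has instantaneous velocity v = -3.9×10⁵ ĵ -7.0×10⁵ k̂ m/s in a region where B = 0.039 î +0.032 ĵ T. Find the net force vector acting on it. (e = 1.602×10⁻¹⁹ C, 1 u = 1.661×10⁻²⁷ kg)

F ≈ (7.18×10⁻¹⁵, -8.75×10⁻¹⁵, 4.87×10⁻¹⁵) N

v×B = (2.24×10⁴, -2.73×10⁴, 1.52×10⁴) N/C.
F = q v×B = (3.204×10⁻¹⁹ C)·(2.24×10⁴, -2.73×10⁴, 1.52×10⁴) = (7.18×10⁻¹⁵, -8.75×10⁻¹⁵, 4.87×10⁻¹⁵) N.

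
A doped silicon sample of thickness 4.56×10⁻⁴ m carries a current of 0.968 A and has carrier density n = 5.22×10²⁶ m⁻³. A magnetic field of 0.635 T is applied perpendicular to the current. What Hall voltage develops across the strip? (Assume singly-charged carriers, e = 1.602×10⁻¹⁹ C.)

V_H ≈ 1.61×10⁻⁵ V

V_H = IB/(n e t).
V_H = (0.968)(0.635)/((5.22×10²⁶)(1.602×10⁻¹⁹)(4.56×10⁻⁴)) ≈ 1.61×10⁻⁵ V.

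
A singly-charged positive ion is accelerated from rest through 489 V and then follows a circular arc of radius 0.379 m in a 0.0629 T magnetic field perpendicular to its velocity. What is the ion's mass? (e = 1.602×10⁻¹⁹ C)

m ≈ 9.31×10⁻²⁶ kg

Combine |q|V = ½mv² and r = mv/(|q|B): eliminate v to get m = qB²r²/(2V).
m = (1.602×10⁻¹⁹)(0.0629)²(0.379)²/(2·489) ≈ 9.31×10⁻²⁶ kg.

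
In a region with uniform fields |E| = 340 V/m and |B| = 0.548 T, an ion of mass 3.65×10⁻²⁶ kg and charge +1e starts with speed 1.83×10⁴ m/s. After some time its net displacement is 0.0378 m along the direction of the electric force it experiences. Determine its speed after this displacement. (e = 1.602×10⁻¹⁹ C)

B does no work; ΔKE = |q|E d.
½mv_f² = ½mv₀² + |q|Ed = ½(3.65×10⁻²⁶)(1.83×10⁴)² + (1.602×10⁻¹⁹)(340)(0.0378) ≈ 6.112×10⁻¹⁸ J + 2.059×10⁻¹⁸ J ≈ 8.171×10⁻¹⁸ J.
v_f = √(2·8.171×10⁻¹⁸/3.65×10⁻²⁶) ≈ 2.12×10⁴ m/s.

v_f ≈ 2.12×10⁴ m/s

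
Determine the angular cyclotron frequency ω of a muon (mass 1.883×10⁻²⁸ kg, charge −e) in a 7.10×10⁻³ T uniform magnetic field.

ω = |q|B/m.
ω = (1.602×10⁻¹⁹)(7.10×10⁻³)/1.883×10⁻²⁸ ≈ 6.04×10⁶ rad/s.

ω ≈ 6.04×10⁶ rad/s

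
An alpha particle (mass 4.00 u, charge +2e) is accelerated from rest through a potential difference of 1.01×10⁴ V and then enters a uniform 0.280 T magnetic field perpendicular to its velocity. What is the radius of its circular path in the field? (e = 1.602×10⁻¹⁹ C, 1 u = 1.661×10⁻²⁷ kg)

Acceleration: |q|V = ½mv² ⇒ v = √(2|q|V/m) = √(2·3.204×10⁻¹⁹·1.01×10⁴/6.644×10⁻²⁷) ≈ 9.870×10⁵ m/s.
In the field: r = mv/(|q|B) = (6.644×10⁻²⁷)(9.870×10⁵)/((3.204×10⁻¹⁹)(0.280)) ≈ 0.0731 m.

r ≈ 0.0731 m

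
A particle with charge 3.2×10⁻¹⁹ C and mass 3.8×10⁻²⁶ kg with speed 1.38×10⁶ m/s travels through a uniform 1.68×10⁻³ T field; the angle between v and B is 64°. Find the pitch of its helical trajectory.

v∥ = v cosθ = 1.38×10⁶·cos64° ≈ 6.050×10⁵ m/s.
T = 2πm/(|q|B) = 2π(3.8×10⁻²⁶)/((3.2×10⁻¹⁹)(1.68×10⁻³)) ≈ 4.441×10⁻⁴ s.
pitch = v∥ T = (6.050×10⁵)(4.441×10⁻⁴) ≈ 269 m.

p ≈ 269 m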